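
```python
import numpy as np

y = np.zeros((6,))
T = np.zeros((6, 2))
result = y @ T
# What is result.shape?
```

(2,)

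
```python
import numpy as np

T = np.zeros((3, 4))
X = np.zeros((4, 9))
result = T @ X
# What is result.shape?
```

(3, 9)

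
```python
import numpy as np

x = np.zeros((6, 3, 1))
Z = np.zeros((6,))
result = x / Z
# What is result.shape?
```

(6, 3, 6)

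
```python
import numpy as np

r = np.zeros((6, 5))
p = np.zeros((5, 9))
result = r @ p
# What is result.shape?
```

(6, 9)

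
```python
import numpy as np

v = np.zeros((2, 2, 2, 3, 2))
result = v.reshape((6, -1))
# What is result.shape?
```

(6, 8)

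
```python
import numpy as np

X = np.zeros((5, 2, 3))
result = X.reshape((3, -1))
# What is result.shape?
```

(3, 10)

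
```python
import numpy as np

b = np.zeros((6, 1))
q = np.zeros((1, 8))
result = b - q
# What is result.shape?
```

(6, 8)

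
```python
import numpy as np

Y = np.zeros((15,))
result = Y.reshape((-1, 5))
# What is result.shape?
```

(3, 5)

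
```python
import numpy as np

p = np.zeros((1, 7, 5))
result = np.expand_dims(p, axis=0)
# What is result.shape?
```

(1, 1, 7, 5)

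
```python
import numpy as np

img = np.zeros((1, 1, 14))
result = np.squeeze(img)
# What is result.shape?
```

(14,)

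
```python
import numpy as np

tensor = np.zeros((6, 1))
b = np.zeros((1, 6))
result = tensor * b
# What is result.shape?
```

(6, 6)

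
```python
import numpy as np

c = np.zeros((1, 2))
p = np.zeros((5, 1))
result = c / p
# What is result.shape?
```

(5, 2)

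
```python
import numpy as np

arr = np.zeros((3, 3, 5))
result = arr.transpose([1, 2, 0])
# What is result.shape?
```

(3, 5, 3)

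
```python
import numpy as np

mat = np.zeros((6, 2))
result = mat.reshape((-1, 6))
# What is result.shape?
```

(2, 6)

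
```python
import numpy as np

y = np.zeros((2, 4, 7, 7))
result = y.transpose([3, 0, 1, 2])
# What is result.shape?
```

(7, 2, 4, 7)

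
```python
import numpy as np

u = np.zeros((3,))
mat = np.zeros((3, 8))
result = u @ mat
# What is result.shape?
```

(8,)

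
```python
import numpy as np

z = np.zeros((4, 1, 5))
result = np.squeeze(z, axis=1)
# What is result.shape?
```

(4, 5)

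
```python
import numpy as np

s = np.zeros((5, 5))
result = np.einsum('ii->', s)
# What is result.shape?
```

()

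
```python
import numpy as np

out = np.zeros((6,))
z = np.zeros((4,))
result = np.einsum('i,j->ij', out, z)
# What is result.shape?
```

(6, 4)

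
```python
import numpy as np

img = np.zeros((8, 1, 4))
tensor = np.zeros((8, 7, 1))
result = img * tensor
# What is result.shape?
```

(8, 7, 4)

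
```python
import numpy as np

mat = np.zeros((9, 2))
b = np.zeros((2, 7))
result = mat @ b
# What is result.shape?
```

(9, 7)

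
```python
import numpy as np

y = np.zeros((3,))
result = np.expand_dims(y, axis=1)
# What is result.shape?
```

(3, 1)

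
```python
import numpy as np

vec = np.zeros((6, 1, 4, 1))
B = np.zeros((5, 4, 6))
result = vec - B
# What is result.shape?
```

(6, 5, 4, 6)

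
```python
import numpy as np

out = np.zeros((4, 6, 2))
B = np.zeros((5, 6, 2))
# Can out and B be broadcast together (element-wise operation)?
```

No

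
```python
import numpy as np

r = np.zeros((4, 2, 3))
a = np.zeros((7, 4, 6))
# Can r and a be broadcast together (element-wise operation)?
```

No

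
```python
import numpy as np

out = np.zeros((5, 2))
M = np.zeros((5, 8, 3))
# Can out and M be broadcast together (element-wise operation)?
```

No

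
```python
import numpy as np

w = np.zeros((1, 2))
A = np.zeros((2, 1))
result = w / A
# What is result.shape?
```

(2, 2)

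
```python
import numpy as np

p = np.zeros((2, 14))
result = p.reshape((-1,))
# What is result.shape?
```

(28,)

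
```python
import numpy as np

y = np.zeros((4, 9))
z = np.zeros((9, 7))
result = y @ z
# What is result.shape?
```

(4, 7)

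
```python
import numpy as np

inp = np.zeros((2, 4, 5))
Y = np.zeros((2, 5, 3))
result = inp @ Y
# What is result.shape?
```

(2, 4, 3)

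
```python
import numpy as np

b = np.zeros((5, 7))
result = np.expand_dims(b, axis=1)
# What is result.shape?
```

(5, 1, 7)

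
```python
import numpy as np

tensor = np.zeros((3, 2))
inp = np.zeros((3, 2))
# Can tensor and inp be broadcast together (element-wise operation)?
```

Yes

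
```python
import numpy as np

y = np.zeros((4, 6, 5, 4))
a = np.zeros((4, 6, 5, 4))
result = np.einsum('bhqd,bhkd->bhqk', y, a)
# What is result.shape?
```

(4, 6, 5, 5)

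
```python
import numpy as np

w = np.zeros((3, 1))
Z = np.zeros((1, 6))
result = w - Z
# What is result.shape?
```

(3, 6)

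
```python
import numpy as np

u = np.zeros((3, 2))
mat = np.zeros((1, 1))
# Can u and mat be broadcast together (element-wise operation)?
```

Yes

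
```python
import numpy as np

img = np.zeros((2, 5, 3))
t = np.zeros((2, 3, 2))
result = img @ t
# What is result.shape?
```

(2, 5, 2)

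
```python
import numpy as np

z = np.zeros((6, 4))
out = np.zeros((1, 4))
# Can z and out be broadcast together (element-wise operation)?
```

Yes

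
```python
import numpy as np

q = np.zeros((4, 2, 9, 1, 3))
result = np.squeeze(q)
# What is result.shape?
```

(4, 2, 9, 3)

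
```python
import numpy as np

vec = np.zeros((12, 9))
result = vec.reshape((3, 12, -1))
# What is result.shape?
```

(3, 12, 3)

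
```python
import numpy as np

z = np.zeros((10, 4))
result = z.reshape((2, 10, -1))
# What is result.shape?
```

(2, 10, 2)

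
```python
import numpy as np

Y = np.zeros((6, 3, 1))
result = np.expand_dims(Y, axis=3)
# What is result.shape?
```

(6, 3, 1, 1)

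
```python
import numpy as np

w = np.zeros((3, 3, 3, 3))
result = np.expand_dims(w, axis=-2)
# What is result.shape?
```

(3, 3, 3, 1, 3)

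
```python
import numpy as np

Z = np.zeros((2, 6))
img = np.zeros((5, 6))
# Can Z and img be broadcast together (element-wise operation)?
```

No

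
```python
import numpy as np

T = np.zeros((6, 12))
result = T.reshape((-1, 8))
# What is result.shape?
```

(9, 8)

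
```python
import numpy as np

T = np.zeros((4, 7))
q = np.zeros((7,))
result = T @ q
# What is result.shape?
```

(4,)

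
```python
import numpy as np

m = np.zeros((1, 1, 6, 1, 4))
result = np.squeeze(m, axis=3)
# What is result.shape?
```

(1, 1, 6, 4)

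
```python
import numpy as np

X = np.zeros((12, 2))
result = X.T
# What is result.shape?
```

(2, 12)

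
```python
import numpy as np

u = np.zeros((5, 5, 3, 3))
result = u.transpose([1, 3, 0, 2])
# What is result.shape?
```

(5, 3, 5, 3)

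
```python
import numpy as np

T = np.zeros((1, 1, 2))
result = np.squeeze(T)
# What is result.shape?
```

(2,)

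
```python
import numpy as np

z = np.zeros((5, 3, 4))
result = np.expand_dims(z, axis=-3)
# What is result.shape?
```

(5, 1, 3, 4)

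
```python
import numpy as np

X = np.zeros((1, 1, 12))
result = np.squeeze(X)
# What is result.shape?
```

(12,)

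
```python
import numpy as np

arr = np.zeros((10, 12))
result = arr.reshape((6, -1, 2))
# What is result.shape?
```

(6, 10, 2)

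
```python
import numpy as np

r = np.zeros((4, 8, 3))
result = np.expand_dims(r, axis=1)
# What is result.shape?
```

(4, 1, 8, 3)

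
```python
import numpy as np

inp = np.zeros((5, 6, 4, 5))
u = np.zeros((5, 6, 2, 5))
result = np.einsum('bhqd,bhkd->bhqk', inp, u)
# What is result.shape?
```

(5, 6, 4, 2)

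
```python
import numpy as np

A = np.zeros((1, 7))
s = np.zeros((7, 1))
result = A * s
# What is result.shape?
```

(7, 7)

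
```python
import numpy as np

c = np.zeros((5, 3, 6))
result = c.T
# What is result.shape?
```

(6, 3, 5)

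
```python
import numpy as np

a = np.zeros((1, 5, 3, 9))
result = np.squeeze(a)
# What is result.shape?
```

(5, 3, 9)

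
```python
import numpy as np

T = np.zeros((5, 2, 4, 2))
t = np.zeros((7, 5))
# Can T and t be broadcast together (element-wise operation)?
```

No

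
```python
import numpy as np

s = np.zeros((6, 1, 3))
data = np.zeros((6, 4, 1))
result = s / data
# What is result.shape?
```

(6, 4, 3)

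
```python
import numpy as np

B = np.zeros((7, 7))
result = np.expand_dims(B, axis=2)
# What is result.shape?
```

(7, 7, 1)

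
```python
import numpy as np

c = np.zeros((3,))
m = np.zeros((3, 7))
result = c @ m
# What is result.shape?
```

(7,)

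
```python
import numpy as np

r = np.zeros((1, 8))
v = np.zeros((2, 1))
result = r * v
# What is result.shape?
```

(2, 8)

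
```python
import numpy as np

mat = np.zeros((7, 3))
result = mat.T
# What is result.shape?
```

(3, 7)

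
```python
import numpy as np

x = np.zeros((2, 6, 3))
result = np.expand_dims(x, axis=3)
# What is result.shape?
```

(2, 6, 3, 1)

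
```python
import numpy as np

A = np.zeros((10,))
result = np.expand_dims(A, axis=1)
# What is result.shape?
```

(10, 1)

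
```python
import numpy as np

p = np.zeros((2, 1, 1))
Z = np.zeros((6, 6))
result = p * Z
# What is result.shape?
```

(2, 6, 6)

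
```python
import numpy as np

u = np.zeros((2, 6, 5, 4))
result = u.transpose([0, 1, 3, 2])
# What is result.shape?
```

(2, 6, 4, 5)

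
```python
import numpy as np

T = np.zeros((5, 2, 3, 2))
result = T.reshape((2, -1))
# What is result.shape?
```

(2, 30)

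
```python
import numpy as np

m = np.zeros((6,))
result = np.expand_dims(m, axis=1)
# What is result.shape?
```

(6, 1)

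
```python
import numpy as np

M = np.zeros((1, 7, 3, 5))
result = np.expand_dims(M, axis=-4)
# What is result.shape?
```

(1, 1, 7, 3, 5)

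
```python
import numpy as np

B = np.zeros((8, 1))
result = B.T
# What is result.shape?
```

(1, 8)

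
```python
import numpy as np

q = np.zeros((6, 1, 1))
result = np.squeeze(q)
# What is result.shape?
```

(6,)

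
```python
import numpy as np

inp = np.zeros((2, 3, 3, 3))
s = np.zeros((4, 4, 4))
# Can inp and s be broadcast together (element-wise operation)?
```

No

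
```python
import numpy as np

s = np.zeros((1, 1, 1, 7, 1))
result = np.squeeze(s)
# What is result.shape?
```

(7,)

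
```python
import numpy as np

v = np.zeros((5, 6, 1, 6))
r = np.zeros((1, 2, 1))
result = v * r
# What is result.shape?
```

(5, 6, 2, 6)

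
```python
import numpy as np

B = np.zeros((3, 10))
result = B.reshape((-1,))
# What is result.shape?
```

(30,)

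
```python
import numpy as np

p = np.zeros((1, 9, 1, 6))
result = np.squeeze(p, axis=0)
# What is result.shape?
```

(9, 1, 6)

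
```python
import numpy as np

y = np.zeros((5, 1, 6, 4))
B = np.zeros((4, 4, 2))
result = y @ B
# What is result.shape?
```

(5, 4, 6, 2)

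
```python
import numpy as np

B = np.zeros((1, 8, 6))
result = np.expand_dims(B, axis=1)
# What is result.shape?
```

(1, 1, 8, 6)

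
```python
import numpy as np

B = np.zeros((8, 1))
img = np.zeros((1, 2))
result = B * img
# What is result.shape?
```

(8, 2)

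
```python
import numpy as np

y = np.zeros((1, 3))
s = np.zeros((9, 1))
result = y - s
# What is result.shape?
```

(9, 3)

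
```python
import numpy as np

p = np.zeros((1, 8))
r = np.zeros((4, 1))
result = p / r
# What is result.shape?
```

(4, 8)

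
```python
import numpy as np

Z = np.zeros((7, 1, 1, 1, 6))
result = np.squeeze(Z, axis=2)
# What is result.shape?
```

(7, 1, 1, 6)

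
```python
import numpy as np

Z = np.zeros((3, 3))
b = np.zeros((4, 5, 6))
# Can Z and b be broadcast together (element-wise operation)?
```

No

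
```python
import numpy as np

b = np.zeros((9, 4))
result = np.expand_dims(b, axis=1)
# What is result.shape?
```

(9, 1, 4)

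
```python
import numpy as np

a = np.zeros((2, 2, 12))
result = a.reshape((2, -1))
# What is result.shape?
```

(2, 24)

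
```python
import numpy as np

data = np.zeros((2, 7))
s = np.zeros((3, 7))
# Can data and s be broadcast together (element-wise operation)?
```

No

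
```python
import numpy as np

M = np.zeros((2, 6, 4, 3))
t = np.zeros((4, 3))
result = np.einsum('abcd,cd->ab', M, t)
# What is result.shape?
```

(2, 6)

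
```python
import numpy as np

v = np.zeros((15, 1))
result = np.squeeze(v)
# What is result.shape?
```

(15,)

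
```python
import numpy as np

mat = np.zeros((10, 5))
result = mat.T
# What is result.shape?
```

(5, 10)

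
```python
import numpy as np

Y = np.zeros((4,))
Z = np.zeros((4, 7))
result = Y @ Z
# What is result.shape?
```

(7,)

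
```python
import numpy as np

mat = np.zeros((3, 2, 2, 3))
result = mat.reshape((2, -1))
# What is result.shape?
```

(2, 18)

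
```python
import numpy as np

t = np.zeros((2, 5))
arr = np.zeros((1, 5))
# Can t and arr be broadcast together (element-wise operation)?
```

Yes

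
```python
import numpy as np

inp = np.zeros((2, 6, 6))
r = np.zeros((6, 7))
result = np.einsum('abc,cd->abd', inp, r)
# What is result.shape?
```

(2, 6, 7)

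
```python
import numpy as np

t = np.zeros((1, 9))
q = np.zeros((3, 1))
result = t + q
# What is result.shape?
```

(3, 9)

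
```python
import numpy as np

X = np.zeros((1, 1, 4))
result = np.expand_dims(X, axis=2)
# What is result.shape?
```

(1, 1, 1, 4)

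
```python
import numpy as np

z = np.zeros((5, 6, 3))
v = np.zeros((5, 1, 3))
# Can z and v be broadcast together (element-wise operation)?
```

Yes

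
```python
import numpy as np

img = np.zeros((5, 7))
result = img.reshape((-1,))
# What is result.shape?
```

(35,)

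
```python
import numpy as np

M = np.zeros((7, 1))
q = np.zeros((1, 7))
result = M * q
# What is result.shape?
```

(7, 7)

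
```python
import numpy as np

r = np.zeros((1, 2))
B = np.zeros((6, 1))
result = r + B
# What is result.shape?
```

(6, 2)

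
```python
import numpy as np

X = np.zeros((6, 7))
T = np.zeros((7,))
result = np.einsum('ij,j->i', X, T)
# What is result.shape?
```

(6,)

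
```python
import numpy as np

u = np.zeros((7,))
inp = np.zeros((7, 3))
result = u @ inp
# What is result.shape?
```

(3,)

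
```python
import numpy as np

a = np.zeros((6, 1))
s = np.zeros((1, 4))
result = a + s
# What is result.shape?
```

(6, 4)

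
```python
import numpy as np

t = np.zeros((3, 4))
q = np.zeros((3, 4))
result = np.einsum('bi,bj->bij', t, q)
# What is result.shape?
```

(3, 4, 4)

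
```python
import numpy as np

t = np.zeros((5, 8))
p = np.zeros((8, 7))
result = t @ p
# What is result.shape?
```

(5, 7)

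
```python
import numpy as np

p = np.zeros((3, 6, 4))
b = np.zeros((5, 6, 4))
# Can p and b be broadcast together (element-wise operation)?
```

No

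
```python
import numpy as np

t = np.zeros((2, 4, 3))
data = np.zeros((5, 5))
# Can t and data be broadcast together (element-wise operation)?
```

No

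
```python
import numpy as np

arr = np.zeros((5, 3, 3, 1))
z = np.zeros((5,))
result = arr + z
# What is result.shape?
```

(5, 3, 3, 5)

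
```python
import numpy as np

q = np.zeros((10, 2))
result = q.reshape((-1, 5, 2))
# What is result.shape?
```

(2, 5, 2)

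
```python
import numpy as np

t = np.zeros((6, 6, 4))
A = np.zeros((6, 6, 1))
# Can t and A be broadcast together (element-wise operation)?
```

Yes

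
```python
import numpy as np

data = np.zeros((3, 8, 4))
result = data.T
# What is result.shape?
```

(4, 8, 3)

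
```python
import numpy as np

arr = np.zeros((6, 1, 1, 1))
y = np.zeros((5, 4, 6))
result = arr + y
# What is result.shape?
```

(6, 5, 4, 6)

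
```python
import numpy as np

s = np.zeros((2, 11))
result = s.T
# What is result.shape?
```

(11, 2)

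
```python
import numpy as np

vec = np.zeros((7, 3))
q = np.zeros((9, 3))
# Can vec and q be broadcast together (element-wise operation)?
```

No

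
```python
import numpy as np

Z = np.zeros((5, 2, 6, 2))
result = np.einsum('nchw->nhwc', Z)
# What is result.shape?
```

(5, 6, 2, 2)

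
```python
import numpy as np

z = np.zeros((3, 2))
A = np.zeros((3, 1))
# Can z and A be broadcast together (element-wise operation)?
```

Yes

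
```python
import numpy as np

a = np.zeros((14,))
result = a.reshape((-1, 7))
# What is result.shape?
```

(2, 7)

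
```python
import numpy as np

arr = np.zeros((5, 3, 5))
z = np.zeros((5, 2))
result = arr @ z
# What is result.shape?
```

(5, 3, 2)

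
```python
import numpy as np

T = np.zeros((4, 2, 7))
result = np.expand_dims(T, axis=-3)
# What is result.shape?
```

(4, 1, 2, 7)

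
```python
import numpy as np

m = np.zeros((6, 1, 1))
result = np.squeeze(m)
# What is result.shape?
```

(6,)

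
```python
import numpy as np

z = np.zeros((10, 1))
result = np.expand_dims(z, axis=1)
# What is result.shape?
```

(10, 1, 1)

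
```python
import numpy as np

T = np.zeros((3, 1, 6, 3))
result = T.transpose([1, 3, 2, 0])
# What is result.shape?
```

(1, 3, 6, 3)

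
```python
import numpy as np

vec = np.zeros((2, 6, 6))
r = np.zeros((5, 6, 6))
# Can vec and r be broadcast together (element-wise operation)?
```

No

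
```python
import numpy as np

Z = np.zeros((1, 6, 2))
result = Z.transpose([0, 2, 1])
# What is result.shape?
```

(1, 2, 6)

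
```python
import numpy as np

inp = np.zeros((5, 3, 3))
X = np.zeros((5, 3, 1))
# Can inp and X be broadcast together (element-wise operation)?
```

Yes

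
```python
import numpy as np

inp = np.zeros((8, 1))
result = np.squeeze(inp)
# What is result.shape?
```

(8,)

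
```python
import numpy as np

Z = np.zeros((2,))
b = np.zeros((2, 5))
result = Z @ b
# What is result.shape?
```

(5,)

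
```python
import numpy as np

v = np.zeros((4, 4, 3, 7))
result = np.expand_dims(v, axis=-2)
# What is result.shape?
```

(4, 4, 3, 1, 7)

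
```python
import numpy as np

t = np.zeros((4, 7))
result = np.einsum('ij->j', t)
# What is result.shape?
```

(7,)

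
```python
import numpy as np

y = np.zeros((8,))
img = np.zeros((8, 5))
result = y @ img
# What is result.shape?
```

(5,)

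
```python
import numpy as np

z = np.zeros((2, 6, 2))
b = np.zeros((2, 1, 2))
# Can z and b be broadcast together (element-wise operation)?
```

Yes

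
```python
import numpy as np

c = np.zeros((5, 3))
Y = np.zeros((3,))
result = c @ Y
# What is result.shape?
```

(5,)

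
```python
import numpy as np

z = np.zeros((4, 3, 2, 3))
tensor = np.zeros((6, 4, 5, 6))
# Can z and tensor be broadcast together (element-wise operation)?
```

No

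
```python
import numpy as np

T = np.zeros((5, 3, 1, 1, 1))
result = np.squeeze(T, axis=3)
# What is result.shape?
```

(5, 3, 1, 1)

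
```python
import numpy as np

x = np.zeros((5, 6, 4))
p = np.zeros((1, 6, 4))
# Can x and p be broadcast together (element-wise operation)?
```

Yes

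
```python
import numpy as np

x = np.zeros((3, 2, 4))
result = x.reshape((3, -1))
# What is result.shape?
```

(3, 8)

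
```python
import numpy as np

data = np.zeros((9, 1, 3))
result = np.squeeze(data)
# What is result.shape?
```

(9, 3)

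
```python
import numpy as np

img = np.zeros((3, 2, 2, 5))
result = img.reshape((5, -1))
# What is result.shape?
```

(5, 12)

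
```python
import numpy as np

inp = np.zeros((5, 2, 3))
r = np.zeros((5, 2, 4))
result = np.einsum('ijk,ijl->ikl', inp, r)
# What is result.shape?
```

(5, 3, 4)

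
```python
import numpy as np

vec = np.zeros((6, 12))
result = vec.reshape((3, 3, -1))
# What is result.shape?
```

(3, 3, 8)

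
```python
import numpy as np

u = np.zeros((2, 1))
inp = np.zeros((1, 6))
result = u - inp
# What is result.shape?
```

(2, 6)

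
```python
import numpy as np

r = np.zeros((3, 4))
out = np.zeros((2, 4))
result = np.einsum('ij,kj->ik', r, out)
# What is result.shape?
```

(3, 2)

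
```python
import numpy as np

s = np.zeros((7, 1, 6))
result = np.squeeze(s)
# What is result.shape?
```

(7, 6)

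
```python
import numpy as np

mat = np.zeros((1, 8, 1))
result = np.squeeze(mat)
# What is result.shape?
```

(8,)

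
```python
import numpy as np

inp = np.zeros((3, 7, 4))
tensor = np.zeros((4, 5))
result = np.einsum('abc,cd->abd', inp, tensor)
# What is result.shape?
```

(3, 7, 5)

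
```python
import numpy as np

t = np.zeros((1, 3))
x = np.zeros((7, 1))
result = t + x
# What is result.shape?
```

(7, 3)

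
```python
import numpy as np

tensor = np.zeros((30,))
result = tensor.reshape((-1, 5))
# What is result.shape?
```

(6, 5)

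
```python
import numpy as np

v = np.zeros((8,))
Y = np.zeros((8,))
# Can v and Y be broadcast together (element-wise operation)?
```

Yes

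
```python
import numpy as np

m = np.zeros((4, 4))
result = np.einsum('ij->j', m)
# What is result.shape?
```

(4,)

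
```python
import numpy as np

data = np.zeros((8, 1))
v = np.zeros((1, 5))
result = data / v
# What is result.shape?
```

(8, 5)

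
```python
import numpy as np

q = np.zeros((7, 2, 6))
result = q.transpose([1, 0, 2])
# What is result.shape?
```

(2, 7, 6)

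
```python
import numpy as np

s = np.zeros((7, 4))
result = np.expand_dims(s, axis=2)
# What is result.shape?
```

(7, 4, 1)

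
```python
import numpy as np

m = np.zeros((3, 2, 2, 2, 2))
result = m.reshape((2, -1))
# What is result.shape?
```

(2, 24)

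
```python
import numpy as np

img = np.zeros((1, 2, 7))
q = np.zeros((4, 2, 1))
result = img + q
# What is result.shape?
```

(4, 2, 7)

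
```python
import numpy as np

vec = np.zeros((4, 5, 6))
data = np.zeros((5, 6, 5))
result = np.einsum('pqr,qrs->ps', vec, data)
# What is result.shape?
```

(4, 5)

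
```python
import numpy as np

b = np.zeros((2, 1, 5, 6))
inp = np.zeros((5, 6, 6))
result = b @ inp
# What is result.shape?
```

(2, 5, 5, 6)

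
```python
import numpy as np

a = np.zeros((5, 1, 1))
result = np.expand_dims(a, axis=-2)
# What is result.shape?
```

(5, 1, 1, 1)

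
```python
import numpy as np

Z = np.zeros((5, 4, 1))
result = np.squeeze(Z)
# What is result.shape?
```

(5, 4)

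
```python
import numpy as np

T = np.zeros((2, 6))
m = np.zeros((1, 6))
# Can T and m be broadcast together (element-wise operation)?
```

Yes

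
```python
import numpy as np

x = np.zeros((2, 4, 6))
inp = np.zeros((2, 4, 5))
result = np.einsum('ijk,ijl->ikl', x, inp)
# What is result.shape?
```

(2, 6, 5)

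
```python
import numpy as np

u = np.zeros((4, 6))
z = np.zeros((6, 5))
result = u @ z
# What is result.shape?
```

(4, 5)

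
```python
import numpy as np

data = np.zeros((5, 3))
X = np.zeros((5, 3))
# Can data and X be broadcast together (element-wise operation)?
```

Yes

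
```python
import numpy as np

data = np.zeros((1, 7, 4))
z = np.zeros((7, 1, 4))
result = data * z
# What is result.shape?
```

(7, 7, 4)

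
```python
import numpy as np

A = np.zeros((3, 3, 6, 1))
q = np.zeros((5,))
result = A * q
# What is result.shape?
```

(3, 3, 6, 5)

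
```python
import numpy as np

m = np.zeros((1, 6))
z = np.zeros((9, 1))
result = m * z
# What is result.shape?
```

(9, 6)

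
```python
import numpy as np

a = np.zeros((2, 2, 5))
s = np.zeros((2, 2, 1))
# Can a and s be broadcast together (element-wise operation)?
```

Yes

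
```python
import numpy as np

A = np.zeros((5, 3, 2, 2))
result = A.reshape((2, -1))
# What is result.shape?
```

(2, 30)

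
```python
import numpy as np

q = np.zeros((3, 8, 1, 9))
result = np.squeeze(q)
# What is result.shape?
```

(3, 8, 9)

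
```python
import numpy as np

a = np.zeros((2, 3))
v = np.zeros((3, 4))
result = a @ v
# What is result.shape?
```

(2, 4)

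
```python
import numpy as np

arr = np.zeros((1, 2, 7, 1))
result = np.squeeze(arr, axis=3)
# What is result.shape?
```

(1, 2, 7)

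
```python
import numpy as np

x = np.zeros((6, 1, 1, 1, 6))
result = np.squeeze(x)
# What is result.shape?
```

(6, 6)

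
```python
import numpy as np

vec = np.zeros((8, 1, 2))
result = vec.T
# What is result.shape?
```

(2, 1, 8)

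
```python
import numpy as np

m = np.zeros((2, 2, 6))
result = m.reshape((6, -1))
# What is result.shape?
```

(6, 4)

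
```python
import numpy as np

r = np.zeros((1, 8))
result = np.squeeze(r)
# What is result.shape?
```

(8,)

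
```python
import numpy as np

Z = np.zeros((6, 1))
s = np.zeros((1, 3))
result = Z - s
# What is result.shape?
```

(6, 3)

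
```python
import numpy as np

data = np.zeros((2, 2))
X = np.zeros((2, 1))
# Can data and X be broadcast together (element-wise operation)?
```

Yes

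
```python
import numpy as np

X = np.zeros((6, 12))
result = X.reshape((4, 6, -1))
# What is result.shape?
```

(4, 6, 3)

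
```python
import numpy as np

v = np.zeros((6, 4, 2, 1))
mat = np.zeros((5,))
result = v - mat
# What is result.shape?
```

(6, 4, 2, 5)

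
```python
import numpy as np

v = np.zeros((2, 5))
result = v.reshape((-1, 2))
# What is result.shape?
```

(5, 2)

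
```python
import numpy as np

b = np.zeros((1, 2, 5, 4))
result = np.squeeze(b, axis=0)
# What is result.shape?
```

(2, 5, 4)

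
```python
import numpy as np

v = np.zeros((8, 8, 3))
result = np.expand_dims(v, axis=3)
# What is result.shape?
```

(8, 8, 3, 1)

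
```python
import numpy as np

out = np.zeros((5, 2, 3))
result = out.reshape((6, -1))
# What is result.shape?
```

(6, 5)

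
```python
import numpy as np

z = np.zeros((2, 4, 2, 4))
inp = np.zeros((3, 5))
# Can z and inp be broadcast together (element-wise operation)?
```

No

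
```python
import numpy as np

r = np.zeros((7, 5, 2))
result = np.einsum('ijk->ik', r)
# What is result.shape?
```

(7, 2)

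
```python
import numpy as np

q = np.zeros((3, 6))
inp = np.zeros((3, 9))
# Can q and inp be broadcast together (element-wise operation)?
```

No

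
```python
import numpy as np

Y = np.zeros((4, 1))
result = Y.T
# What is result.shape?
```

(1, 4)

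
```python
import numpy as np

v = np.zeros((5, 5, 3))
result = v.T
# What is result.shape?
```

(3, 5, 5)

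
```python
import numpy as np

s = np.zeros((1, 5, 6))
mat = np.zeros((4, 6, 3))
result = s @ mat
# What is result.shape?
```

(4, 5, 3)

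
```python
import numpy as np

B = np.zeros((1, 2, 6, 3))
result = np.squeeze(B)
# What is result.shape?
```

(2, 6, 3)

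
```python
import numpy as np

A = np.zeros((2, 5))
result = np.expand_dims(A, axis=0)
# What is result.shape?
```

(1, 2, 5)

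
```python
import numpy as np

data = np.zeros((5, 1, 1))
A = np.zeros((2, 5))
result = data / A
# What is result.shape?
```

(5, 2, 5)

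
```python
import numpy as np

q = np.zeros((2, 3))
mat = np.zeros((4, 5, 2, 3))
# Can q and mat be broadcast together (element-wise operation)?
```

Yes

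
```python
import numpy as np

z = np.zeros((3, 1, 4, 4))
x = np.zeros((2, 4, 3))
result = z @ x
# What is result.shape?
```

(3, 2, 4, 3)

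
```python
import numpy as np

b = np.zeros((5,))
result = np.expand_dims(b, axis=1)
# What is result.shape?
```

(5, 1)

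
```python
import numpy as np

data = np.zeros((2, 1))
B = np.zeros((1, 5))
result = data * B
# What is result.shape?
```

(2, 5)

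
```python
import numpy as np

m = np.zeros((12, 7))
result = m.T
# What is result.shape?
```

(7, 12)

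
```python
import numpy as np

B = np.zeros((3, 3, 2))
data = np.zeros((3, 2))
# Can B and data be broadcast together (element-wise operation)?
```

Yes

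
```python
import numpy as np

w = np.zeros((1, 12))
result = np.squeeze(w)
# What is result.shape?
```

(12,)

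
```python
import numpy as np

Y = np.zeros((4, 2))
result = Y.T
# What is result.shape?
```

(2, 4)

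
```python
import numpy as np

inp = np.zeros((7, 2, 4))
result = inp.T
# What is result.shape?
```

(4, 2, 7)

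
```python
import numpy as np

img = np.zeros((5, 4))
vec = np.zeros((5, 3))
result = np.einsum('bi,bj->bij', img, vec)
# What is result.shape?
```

(5, 4, 3)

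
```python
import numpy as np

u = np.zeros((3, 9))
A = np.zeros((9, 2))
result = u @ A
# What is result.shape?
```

(3, 2)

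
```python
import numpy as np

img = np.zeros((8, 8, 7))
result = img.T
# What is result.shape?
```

(7, 8, 8)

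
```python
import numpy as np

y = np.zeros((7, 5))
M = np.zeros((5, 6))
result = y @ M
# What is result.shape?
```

(7, 6)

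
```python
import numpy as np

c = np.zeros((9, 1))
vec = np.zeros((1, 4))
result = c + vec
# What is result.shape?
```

(9, 4)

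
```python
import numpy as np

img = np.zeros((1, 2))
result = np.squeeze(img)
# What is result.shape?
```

(2,)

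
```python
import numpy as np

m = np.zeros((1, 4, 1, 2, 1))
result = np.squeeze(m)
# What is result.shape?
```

(4, 2)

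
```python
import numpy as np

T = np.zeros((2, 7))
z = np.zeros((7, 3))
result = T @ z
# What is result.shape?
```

(2, 3)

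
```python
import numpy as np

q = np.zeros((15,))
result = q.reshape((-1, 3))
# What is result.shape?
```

(5, 3)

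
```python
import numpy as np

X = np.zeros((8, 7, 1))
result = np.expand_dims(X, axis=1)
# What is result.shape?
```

(8, 1, 7, 1)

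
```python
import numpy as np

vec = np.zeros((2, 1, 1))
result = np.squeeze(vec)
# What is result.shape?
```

(2,)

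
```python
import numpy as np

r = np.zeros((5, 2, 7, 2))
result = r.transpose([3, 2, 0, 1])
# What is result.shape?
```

(2, 7, 5, 2)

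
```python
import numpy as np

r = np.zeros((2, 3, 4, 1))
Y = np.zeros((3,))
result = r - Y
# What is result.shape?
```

(2, 3, 4, 3)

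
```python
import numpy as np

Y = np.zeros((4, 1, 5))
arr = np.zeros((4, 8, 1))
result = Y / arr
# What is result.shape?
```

(4, 8, 5)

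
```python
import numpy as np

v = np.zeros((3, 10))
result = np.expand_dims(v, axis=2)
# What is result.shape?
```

(3, 10, 1)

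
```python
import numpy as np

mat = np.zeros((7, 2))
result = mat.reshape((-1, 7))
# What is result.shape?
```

(2, 7)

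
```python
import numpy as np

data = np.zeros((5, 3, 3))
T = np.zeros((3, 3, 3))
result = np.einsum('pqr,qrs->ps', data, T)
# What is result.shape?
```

(5, 3)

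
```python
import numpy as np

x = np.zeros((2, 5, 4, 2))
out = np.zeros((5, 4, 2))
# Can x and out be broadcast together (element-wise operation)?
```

Yes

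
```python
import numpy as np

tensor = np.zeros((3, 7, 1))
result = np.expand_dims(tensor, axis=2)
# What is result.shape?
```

(3, 7, 1, 1)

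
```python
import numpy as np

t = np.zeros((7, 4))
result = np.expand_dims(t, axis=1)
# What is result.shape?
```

(7, 1, 4)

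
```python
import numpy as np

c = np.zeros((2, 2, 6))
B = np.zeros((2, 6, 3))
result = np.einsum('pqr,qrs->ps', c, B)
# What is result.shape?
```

(2, 3)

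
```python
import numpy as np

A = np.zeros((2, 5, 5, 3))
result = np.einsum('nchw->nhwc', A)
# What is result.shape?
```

(2, 5, 3, 5)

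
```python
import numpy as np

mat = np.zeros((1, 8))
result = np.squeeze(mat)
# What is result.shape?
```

(8,)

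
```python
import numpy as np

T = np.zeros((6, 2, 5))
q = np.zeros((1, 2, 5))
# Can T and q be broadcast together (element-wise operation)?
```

Yes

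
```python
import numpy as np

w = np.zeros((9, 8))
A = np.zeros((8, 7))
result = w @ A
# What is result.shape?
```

(9, 7)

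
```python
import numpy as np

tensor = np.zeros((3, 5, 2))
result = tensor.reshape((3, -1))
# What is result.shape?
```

(3, 10)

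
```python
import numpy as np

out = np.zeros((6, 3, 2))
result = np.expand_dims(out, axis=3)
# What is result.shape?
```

(6, 3, 2, 1)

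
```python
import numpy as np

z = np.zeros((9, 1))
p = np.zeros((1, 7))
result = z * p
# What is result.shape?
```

(9, 7)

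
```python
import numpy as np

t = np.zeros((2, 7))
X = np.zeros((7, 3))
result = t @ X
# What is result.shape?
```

(2, 3)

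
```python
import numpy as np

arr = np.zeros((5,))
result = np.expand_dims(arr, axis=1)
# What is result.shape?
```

(5, 1)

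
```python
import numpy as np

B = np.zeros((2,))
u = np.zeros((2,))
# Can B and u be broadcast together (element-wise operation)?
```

Yes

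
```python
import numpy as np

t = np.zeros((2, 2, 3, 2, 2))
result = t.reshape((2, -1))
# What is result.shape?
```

(2, 24)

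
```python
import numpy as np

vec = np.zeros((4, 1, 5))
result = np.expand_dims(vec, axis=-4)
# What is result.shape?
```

(1, 4, 1, 5)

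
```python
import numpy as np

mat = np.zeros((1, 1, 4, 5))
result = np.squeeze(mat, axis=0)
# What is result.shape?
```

(1, 4, 5)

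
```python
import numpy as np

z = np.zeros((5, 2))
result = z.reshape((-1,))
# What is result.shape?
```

(10,)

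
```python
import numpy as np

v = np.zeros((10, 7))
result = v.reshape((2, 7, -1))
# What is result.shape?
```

(2, 7, 5)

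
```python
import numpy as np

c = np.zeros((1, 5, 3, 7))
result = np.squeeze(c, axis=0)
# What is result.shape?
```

(5, 3, 7)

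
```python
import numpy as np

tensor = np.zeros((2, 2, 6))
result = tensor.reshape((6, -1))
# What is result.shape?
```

(6, 4)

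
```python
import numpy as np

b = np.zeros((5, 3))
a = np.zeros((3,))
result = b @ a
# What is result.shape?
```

(5,)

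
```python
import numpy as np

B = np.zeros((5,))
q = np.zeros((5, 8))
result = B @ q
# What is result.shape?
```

(8,)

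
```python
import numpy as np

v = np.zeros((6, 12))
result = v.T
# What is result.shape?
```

(12, 6)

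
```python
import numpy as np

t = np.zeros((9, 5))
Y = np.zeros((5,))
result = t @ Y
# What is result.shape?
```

(9,)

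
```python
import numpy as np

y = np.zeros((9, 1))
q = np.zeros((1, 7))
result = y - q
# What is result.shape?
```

(9, 7)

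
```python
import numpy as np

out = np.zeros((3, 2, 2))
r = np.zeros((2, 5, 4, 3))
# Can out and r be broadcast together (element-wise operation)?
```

No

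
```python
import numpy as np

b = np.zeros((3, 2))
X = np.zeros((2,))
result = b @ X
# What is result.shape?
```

(3,)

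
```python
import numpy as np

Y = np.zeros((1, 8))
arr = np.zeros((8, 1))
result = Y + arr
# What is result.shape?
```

(8, 8)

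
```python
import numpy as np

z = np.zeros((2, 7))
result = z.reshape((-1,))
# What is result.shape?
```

(14,)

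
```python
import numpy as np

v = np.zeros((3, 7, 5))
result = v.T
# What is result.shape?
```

(5, 7, 3)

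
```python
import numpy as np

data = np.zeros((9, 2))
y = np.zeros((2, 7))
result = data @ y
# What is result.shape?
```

(9, 7)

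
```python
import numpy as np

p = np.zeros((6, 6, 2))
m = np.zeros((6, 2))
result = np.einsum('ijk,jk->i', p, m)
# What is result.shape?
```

(6,)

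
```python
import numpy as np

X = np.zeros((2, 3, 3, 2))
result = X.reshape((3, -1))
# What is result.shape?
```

(3, 12)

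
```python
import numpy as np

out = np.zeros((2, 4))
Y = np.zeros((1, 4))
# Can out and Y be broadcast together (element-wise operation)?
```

Yes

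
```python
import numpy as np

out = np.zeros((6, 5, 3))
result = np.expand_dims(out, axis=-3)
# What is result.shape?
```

(6, 1, 5, 3)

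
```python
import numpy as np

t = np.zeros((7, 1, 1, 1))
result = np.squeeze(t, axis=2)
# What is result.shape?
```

(7, 1, 1)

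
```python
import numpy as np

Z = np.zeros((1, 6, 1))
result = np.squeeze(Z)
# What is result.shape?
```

(6,)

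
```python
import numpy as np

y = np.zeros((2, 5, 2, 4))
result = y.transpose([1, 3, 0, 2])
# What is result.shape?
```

(5, 4, 2, 2)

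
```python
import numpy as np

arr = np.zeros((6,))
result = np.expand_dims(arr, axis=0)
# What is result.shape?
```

(1, 6)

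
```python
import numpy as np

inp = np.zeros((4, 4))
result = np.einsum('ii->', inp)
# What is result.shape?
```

()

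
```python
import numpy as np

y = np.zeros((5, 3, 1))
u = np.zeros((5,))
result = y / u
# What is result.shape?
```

(5, 3, 5)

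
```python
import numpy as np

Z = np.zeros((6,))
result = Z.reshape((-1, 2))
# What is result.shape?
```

(3, 2)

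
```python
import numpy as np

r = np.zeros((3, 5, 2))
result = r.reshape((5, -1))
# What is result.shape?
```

(5, 6)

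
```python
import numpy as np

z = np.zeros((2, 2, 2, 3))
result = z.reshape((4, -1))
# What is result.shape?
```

(4, 6)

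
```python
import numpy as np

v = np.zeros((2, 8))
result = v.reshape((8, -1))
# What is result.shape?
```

(8, 2)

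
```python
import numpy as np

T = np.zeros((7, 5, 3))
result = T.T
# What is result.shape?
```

(3, 5, 7)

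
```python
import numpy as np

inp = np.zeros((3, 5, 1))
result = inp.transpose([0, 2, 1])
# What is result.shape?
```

(3, 1, 5)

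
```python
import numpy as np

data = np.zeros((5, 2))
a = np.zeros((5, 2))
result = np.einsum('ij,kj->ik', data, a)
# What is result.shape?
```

(5, 5)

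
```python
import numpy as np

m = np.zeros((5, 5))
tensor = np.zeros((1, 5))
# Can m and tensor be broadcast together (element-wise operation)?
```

Yes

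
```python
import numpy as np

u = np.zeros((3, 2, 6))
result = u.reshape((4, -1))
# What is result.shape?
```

(4, 9)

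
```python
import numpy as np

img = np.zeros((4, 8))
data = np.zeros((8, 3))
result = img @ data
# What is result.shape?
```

(4, 3)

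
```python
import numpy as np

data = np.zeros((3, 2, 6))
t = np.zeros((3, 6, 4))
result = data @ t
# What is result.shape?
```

(3, 2, 4)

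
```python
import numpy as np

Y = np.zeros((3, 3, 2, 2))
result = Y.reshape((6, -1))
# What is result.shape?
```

(6, 6)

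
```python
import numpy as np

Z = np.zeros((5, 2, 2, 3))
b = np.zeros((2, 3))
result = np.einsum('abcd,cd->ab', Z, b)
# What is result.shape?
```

(5, 2)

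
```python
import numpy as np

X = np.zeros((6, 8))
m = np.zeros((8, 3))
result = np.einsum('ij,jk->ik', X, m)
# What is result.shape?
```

(6, 3)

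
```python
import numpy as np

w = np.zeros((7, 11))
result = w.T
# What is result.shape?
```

(11, 7)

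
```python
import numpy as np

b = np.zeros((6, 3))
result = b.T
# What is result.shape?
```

(3, 6)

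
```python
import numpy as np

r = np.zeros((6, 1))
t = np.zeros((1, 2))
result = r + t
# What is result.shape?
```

(6, 2)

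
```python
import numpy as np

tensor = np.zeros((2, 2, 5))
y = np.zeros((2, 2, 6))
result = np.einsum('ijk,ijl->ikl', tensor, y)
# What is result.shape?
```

(2, 5, 6)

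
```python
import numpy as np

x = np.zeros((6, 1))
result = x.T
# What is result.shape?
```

(1, 6)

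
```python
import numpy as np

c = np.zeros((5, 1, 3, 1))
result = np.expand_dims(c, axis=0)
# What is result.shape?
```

(1, 5, 1, 3, 1)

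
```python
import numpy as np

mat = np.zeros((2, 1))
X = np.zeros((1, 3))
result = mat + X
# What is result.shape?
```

(2, 3)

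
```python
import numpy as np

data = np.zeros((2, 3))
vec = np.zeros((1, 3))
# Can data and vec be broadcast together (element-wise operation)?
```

Yes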